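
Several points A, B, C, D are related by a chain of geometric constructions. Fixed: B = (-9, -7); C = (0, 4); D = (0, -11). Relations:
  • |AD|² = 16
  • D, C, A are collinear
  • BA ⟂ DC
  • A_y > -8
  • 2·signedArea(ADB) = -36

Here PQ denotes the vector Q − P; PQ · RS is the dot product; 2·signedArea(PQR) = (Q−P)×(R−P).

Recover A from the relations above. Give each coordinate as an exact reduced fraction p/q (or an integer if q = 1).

A = (0, -7)

1. A_x = 0  [D, C, A are collinear ∩ BA ⟂ DC]
2. A_y = -7  [D, C, A are collinear ∩ BA ⟂ DC]
   → A = (0, -7)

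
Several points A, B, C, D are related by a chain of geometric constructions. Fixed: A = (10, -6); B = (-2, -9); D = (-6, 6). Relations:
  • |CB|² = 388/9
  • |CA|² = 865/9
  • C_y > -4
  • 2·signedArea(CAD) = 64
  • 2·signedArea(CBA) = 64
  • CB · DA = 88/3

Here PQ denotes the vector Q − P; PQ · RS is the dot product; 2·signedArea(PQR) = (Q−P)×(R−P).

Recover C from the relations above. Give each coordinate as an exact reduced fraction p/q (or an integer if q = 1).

C = (2/3, -3)

1. C_x = 2/3  [2·signedArea(CBA) = 64 ∩ CB · DA = 88/3]
2. C_y = -3  [2·signedArea(CBA) = 64 ∩ CB · DA = 88/3]
   → C = (2/3, -3)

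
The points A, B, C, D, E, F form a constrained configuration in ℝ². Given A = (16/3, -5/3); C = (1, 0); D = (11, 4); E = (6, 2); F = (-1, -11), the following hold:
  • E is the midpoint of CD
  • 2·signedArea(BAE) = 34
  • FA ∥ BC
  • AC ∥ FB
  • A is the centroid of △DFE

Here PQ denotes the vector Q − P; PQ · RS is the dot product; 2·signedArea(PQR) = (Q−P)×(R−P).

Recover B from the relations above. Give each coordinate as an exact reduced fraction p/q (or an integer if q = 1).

B = (-16/3, -28/3)

1. B_x = -16/3  [FA ∥ BC ∩ AC ∥ FB]
2. B_y = -28/3  [FA ∥ BC ∩ AC ∥ FB]
   → B = (-16/3, -28/3)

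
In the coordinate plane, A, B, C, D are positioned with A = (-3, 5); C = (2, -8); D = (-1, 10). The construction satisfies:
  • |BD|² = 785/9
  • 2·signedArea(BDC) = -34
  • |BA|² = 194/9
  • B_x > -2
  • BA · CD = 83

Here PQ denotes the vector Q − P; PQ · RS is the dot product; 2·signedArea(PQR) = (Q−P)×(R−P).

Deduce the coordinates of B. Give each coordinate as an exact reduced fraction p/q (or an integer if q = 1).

B = (-4/3, 2/3)

1. B_x = -4/3  [2·signedArea(BDC) = -34 ∩ BA · CD = 83]
2. B_y = 2/3  [2·signedArea(BDC) = -34 ∩ BA · CD = 83]
   → B = (-4/3, 2/3)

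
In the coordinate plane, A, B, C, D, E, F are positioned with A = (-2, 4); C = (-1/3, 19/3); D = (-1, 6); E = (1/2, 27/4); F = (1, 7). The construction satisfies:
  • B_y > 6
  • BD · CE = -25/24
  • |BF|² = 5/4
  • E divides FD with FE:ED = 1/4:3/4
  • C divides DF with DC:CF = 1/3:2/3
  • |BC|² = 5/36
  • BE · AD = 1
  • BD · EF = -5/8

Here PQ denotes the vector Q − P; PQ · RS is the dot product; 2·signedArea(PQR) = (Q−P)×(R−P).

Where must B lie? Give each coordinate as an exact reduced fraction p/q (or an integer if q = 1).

B = (0, 13/2)

1. B_x = 0  [BD · EF = -5/8 ∩ BE · AD = 1]
2. B_y = 13/2  [BD · EF = -5/8 ∩ BE · AD = 1]
   → B = (0, 13/2)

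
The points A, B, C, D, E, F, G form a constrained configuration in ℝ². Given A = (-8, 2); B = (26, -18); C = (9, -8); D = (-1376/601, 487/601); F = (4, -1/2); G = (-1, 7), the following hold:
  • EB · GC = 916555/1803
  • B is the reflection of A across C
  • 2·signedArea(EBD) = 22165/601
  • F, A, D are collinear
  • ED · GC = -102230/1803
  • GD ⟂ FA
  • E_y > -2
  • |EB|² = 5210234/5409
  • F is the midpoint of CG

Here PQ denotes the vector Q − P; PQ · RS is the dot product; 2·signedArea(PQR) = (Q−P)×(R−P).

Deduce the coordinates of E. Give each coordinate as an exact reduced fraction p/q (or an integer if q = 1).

E = (-775/1803, -3119/1803)

1. E_x = -775/1803  [2·signedArea(EBD) = 22165/601 ∩ EB · GC = 916555/1803]
2. E_y = -3119/1803  [2·signedArea(EBD) = 22165/601 ∩ EB · GC = 916555/1803]
   → E = (-775/1803, -3119/1803)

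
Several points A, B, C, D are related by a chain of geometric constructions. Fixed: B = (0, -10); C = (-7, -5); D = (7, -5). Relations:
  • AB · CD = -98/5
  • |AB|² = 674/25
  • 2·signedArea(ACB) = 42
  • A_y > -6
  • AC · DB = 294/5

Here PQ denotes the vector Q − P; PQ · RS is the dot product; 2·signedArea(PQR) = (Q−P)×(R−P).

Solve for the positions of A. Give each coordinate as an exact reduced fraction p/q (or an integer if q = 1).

1. A_x = 7/5  [2·signedArea(ACB) = 42 ∩ AB · CD = -98/5]
2. A_y = -5  [2·signedArea(ACB) = 42 ∩ AB · CD = -98/5]
   → A = (7/5, -5)

A = (7/5, -5)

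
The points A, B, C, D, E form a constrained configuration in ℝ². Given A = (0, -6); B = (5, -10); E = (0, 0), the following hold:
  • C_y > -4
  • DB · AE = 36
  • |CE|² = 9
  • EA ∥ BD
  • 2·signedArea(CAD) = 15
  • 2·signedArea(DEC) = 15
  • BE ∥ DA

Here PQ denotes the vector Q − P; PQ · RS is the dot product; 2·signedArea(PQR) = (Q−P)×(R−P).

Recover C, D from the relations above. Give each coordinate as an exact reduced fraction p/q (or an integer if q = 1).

C = (0, -3)
D = (5, -16)

1. D_x = 5  [BE ∥ DA ∩ EA ∥ BD]
2. D_y = -16  [BE ∥ DA ∩ EA ∥ BD]
   → D = (5, -16)
3. C_x = 0  [2·signedArea(CAD) = 15 ∩ 2·signedArea(DEC) = 15]
4. C_y = -3  [2·signedArea(CAD) = 15 ∩ 2·signedArea(DEC) = 15]
   → C = (0, -3)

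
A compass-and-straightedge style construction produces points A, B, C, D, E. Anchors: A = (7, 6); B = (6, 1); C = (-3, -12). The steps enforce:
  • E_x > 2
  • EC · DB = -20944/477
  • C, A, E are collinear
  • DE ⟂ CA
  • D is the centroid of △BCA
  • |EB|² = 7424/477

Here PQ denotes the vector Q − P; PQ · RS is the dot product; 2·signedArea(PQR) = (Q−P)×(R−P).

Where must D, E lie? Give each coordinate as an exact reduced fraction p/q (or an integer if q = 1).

D = (10/3, -5/3)
E = (458/159, -75/53)

1. D_x = 10/3  [D is the centroid of △BCA]
2. D_y = -5/3  [D is the centroid of △BCA]
   → D = (10/3, -5/3)
3. E_x = 458/159  [C, A, E are collinear ∩ DE ⟂ CA]
4. E_y = -75/53  [C, A, E are collinear ∩ DE ⟂ CA]
   → E = (458/159, -75/53)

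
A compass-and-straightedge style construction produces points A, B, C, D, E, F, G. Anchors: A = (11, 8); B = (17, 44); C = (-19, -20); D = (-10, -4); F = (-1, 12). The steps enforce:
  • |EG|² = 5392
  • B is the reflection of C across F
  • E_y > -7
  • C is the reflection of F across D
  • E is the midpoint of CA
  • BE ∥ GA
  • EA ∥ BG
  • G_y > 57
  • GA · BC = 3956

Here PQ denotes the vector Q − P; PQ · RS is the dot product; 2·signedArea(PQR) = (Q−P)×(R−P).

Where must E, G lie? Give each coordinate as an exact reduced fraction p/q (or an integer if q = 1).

E = (-4, -6)
G = (32, 58)

1. E_x = -4  [E is the midpoint of CA]
2. E_y = -6  [E is the midpoint of CA]
   → E = (-4, -6)
3. G_x = 32  [BE ∥ GA ∩ EA ∥ BG]
4. G_y = 58  [BE ∥ GA ∩ EA ∥ BG]
   → G = (32, 58)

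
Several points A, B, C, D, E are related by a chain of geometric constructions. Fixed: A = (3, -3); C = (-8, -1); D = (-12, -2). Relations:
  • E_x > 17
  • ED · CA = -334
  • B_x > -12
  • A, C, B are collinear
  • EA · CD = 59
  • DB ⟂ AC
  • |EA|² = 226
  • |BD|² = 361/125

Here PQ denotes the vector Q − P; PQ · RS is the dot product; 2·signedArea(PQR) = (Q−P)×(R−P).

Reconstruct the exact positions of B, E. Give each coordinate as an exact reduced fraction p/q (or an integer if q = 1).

B = (-1462/125, -41/125)
E = (18, -4)

1. B_x = -1462/125  [A, C, B are collinear ∩ DB ⟂ AC]
2. B_y = -41/125  [A, C, B are collinear ∩ DB ⟂ AC]
   → B = (-1462/125, -41/125)
3. E_x = 18  [ED · CA = -334 ∩ EA · CD = 59]
4. E_y = -4  [ED · CA = -334 ∩ EA · CD = 59]
   → E = (18, -4)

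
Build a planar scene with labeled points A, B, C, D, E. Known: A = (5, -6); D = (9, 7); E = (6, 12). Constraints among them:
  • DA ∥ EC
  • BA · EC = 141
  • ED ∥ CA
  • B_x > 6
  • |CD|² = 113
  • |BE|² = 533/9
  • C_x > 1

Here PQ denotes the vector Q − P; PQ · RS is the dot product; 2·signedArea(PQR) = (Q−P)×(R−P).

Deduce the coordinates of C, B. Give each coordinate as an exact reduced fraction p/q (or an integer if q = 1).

1. C_x = 2  [ED ∥ CA ∩ DA ∥ EC]
2. C_y = -1  [ED ∥ CA ∩ DA ∥ EC]
   → C = (2, -1)
3. B_x = 20/3  [line 4·x + 13·y + -83 = 0 ∩ |BE|² = 533/9]
4. B_y = 13/3  [line 4·x + 13·y + -83 = 0 ∩ |BE|² = 533/9]
   → B = (20/3, 13/3)

B = (20/3, 13/3)
C = (2, -1)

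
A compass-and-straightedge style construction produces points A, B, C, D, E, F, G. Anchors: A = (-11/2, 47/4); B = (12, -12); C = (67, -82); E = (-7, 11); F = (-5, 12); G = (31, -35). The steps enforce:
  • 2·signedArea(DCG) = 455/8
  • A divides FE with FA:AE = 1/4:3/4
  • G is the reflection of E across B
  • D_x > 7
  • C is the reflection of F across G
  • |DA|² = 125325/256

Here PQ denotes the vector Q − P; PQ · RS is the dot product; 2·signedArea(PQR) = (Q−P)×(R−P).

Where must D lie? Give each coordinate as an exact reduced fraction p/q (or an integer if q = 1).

D = (61/8, -97/16)

1. D_x = 61/8  [line -47·x + -36·y + 1121/8 = 0 ∩ |DA|² = 125325/256]
2. D_y = -97/16  [line -47·x + -36·y + 1121/8 = 0 ∩ |DA|² = 125325/256]
   → D = (61/8, -97/16)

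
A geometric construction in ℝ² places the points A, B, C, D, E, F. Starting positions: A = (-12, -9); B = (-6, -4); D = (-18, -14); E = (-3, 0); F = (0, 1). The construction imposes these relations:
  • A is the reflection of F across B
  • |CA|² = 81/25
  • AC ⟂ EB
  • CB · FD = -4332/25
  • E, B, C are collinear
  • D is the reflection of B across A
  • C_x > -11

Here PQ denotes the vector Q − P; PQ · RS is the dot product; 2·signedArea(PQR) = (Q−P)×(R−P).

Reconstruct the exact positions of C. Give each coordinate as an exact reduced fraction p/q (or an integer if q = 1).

1. C_x = -264/25  [E, B, C are collinear ∩ AC ⟂ EB]
2. C_y = -252/25  [E, B, C are collinear ∩ AC ⟂ EB]
   → C = (-264/25, -252/25)

C = (-264/25, -252/25)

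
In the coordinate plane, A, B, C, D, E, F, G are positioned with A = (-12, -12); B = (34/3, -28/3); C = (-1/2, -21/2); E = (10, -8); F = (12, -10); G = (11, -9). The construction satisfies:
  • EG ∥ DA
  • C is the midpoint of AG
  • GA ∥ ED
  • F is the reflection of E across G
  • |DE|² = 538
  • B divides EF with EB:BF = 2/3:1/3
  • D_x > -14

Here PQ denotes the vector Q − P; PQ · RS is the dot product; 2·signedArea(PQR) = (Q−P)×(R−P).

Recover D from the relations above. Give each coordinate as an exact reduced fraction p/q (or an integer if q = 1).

1. D_x = -13  [EG ∥ DA ∩ GA ∥ ED]
2. D_y = -11  [EG ∥ DA ∩ GA ∥ ED]
   → D = (-13, -11)

D = (-13, -11)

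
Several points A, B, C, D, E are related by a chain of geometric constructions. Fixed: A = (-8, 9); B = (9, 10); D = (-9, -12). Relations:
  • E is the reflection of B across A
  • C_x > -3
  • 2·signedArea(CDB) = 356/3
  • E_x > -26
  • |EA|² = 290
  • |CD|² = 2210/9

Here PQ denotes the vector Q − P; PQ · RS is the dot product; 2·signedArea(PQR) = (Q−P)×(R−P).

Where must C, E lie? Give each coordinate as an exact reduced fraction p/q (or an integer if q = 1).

1. C_x = -8/3  [line -22·x + 18·y + -302/3 = 0 ∩ |CD|² = 2210/9]
2. C_y = 7/3  [line -22·x + 18·y + -302/3 = 0 ∩ |CD|² = 2210/9]
   → C = (-8/3, 7/3)
3. E_x = -25  [E is the reflection of B across A]
4. E_y = 8  [E is the reflection of B across A]
   → E = (-25, 8)

C = (-8/3, 7/3)
E = (-25, 8)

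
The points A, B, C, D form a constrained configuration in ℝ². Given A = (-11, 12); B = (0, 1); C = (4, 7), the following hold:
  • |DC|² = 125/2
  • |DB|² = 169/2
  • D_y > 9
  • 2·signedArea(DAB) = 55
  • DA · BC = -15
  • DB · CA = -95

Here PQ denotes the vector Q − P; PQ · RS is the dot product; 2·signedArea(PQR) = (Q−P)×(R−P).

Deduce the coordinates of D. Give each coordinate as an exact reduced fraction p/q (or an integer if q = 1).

1. D_x = -7/2  [2·signedArea(DAB) = 55 ∩ DB · CA = -95]
2. D_y = 19/2  [2·signedArea(DAB) = 55 ∩ DB · CA = -95]
   → D = (-7/2, 19/2)

D = (-7/2, 19/2)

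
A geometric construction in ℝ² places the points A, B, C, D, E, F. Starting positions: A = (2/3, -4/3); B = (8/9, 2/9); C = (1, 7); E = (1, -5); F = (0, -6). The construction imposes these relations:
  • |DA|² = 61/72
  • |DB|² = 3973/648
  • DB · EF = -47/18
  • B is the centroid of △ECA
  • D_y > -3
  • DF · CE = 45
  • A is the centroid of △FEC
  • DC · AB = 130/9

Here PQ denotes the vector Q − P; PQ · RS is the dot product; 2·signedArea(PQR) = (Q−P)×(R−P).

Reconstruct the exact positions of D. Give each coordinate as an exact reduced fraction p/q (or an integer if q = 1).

D = (3/4, -9/4)

1. D_x = 3/4  [DF · CE = 45 ∩ DB · EF = -47/18]
2. D_y = -9/4  [DF · CE = 45 ∩ DB · EF = -47/18]
   → D = (3/4, -9/4)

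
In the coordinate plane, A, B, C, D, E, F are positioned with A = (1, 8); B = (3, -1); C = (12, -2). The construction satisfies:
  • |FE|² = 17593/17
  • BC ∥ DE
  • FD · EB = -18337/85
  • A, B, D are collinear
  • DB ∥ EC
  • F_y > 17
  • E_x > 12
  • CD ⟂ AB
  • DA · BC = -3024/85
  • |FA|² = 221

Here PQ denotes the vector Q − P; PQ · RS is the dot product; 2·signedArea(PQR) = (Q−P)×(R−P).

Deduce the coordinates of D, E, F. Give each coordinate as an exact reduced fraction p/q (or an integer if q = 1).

1. D_x = 309/85  [A, B, D are collinear ∩ CD ⟂ AB]
2. D_y = -328/85  [A, B, D are collinear ∩ CD ⟂ AB]
   → D = (309/85, -328/85)
3. E_x = 1074/85  [DB ∥ EC ∩ BC ∥ DE]
4. E_y = -413/85  [DB ∥ EC ∩ BC ∥ DE]
   → E = (1074/85, -413/85)
5. F_x = -10  [line 819/85·x + -328/85·y + 14094/85 = 0 ∩ |FE|² = 17593/17]
6. F_y = 18  [line 819/85·x + -328/85·y + 14094/85 = 0 ∩ |FE|² = 17593/17]
   → F = (-10, 18)

D = (309/85, -328/85)
E = (1074/85, -413/85)
F = (-10, 18)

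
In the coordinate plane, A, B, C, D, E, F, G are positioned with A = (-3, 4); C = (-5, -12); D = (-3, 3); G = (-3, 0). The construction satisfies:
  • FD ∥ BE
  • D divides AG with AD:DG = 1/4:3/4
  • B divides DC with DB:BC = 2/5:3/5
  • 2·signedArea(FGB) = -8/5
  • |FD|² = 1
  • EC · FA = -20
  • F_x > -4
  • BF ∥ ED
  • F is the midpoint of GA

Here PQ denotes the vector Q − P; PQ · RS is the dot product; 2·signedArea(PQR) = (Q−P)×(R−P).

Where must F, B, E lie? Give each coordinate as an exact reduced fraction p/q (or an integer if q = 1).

1. F_x = -3  [F is the midpoint of GA]
2. F_y = 2  [F is the midpoint of GA]
   → F = (-3, 2)
3. B_x = -19/5  [B divides DC with DB:BC = 2/5:3/5]
4. B_y = -3  [B divides DC with DB:BC = 2/5:3/5]
   → B = (-19/5, -3)
5. E_x = -19/5  [BF ∥ ED ∩ FD ∥ BE]
6. E_y = -2  [BF ∥ ED ∩ FD ∥ BE]
   → E = (-19/5, -2)

B = (-19/5, -3)
E = (-19/5, -2)
F = (-3, 2)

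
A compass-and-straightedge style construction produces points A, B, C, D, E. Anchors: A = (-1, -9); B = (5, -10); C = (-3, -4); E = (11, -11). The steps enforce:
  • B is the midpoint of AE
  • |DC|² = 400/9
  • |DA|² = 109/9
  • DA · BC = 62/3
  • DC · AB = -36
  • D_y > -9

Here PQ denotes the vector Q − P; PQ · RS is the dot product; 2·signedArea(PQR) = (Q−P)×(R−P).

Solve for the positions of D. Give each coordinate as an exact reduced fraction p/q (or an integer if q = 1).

D = (7/3, -8)

1. D_x = 7/3  [DA · BC = 62/3 ∩ DC · AB = -36]
2. D_y = -8  [DA · BC = 62/3 ∩ DC · AB = -36]
   → D = (7/3, -8)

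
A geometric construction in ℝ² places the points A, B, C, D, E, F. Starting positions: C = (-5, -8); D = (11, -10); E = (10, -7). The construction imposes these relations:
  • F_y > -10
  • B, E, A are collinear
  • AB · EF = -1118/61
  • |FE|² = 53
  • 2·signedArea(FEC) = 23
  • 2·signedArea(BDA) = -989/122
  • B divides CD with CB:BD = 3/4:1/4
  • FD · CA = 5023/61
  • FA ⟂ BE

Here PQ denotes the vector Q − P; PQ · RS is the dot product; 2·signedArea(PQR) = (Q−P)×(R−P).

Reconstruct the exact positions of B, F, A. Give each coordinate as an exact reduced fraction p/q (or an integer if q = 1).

A = (298/61, -687/61)
B = (7, -19/2)
F = (3, -9)

1. B_x = 7  [B divides CD with CB:BD = 3/4:1/4]
2. B_y = -19/2  [B divides CD with CB:BD = 3/4:1/4]
   → B = (7, -19/2)
3. A_x = 298/61  [B, E, A are collinear ∩ 2·signedArea(BDA) = -989/122]
4. A_y = -687/61  [B, E, A are collinear ∩ 2·signedArea(BDA) = -989/122]
   → A = (298/61, -687/61)
5. F_x = 3  [FD · CA = 5023/61 ∩ FA ⟂ BE]
6. F_y = -9  [FD · CA = 5023/61 ∩ FA ⟂ BE]
   → F = (3, -9)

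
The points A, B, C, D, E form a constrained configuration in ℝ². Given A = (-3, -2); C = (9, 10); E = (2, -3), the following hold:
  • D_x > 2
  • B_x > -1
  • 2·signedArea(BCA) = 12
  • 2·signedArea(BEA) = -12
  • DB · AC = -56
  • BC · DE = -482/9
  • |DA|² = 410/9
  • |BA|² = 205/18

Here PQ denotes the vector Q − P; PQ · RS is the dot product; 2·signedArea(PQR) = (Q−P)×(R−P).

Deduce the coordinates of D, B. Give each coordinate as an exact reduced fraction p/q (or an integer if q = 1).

1. B_x = -1/6  [2·signedArea(BCA) = 12 ∩ 2·signedArea(BEA) = -12]
2. B_y = -1/6  [2·signedArea(BCA) = 12 ∩ 2·signedArea(BEA) = -12]
   → B = (-1/6, -1/6)
3. D_x = 8/3  [DB · AC = -56 ∩ BC · DE = -482/9]
4. D_y = 5/3  [DB · AC = -56 ∩ BC · DE = -482/9]
   → D = (8/3, 5/3)

B = (-1/6, -1/6)
D = (8/3, 5/3)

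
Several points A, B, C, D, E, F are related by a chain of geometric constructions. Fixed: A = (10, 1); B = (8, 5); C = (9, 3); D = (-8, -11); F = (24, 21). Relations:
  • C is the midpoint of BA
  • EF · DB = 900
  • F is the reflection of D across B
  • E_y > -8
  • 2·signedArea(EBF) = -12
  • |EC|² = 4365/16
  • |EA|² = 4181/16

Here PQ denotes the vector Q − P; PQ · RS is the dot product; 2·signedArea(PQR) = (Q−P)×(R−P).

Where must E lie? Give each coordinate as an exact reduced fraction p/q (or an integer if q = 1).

1. E_x = -15/4  [EF · DB = 900 ∩ 2·signedArea(EBF) = -12]
2. E_y = -15/2  [EF · DB = 900 ∩ 2·signedArea(EBF) = -12]
   → E = (-15/4, -15/2)

E = (-15/4, -15/2)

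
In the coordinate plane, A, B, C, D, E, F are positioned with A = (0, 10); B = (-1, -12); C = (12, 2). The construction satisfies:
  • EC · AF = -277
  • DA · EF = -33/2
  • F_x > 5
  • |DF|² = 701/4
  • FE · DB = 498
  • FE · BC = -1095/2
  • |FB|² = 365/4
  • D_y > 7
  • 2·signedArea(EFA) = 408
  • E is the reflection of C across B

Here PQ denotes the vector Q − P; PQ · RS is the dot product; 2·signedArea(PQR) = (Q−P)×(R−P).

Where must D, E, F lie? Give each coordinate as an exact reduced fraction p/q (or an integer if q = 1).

D = (3, 8)
E = (-14, -26)
F = (11/2, -5)

1. E_x = -14  [E is the reflection of C across B]
2. E_y = -26  [E is the reflection of C across B]
   → E = (-14, -26)
3. F_x = 11/2  [FE · BC = -1095/2 ∩ 2·signedArea(EFA) = 408]
4. F_y = -5  [FE · BC = -1095/2 ∩ 2·signedArea(EFA) = 408]
   → F = (11/2, -5)
5. D_x = 3  [line -39/2·x + -21·y + 453/2 = 0 ∩ |DF|² = 701/4]
6. D_y = 8  [line -39/2·x + -21·y + 453/2 = 0 ∩ |DF|² = 701/4]
   → D = (3, 8)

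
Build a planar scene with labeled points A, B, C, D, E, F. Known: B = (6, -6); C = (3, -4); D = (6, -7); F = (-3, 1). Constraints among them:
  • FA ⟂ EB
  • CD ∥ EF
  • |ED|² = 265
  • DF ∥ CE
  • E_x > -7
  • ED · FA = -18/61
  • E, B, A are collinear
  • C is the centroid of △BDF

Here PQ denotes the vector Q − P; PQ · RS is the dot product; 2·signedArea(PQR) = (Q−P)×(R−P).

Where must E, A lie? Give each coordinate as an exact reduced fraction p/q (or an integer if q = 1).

A = (-168/61, 79/61)
E = (-6, 4)

1. E_x = -6  [CD ∥ EF ∩ DF ∥ CE]
2. E_y = 4  [CD ∥ EF ∩ DF ∥ CE]
   → E = (-6, 4)
3. A_x = -168/61  [E, B, A are collinear ∩ FA ⟂ EB]
4. A_y = 79/61  [E, B, A are collinear ∩ FA ⟂ EB]
   → A = (-168/61, 79/61)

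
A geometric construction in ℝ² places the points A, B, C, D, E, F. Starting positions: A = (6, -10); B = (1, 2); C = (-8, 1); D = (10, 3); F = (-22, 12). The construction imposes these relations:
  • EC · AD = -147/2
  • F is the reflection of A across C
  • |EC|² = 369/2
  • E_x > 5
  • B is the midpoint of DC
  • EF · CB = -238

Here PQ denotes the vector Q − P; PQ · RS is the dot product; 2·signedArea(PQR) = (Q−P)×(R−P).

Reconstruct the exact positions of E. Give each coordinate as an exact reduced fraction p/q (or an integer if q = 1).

1. E_x = 11/2  [EC · AD = -147/2 ∩ EF · CB = -238]
2. E_y = 5/2  [EC · AD = -147/2 ∩ EF · CB = -238]
   → E = (11/2, 5/2)

E = (11/2, 5/2)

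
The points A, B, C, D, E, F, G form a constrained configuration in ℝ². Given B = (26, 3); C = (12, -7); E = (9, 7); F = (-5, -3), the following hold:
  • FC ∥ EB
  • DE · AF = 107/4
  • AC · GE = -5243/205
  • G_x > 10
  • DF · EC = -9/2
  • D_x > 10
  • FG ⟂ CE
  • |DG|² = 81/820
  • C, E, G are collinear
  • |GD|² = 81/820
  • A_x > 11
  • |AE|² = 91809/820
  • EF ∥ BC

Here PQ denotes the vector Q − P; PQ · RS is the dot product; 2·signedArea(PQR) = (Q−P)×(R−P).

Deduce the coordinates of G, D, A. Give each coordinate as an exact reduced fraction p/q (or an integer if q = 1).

A = (4599/410, -686/205)
D = (21/2, 0)
G = (2139/205, 63/205)

1. G_x = 2139/205  [C, E, G are collinear ∩ FG ⟂ CE]
2. G_y = 63/205  [C, E, G are collinear ∩ FG ⟂ CE]
   → G = (2139/205, 63/205)
3. D_x = 21/2  [line -3·x + 14·y + 63/2 = 0 ∩ |DG|² = 81/820]
4. D_y = 0  [line -3·x + 14·y + 63/2 = 0 ∩ |DG|² = 81/820]
   → D = (21/2, 0)
5. A_x = 4599/410  [line 3/2·x + -7·y + -161/4 = 0 ∩ |AE|² = 91809/820]
6. A_y = -686/205  [line 3/2·x + -7·y + -161/4 = 0 ∩ |AE|² = 91809/820]
   → A = (4599/410, -686/205)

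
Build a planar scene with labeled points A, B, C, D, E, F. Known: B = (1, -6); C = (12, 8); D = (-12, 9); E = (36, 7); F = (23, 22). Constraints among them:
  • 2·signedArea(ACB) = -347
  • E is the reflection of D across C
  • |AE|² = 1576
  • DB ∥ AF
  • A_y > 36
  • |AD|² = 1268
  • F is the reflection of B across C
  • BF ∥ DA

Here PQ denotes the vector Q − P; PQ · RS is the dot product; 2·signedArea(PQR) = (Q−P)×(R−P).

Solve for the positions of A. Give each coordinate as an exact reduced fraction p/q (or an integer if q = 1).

A = (10, 37)

1. A_x = 10  [DB ∥ AF ∩ BF ∥ DA]
2. A_y = 37  [DB ∥ AF ∩ BF ∥ DA]
   → A = (10, 37)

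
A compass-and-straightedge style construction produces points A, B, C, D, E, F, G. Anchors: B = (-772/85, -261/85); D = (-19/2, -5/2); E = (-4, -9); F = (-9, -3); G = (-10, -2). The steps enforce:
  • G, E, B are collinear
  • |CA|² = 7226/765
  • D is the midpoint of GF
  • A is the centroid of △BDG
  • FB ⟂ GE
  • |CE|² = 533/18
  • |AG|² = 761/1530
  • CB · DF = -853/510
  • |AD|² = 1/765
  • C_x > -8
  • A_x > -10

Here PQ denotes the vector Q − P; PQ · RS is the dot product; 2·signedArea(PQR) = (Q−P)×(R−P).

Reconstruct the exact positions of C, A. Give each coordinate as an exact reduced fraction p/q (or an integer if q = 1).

1. C_x = -15/2  [line -1/2·x + 1/2·y + -4/3 = 0 ∩ |CE|² = 533/18]
2. C_y = -29/6  [line -1/2·x + 1/2·y + -4/3 = 0 ∩ |CE|² = 533/18]
   → C = (-15/2, -29/6)
3. A_x = -4859/510  [A is the centroid of △BDG]
4. A_y = -429/170  [A is the centroid of △BDG]
   → A = (-4859/510, -429/170)

A = (-4859/510, -429/170)
C = (-15/2, -29/6)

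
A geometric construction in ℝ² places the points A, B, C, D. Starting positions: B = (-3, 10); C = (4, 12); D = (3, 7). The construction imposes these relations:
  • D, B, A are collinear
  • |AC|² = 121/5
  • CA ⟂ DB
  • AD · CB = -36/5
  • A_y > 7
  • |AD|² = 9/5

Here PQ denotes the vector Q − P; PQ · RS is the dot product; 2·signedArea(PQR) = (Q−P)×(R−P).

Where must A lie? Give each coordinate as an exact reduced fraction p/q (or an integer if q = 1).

1. A_x = 9/5  [D, B, A are collinear ∩ CA ⟂ DB]
2. A_y = 38/5  [D, B, A are collinear ∩ CA ⟂ DB]
   → A = (9/5, 38/5)

A = (9/5, 38/5)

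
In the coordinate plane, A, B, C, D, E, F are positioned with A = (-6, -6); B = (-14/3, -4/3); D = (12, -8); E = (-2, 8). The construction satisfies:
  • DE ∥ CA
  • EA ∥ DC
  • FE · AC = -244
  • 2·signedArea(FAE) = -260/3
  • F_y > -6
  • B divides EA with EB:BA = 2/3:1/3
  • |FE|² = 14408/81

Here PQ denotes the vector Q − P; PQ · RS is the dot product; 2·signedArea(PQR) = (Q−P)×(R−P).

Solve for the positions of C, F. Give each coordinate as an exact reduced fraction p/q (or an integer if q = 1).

C = (8, -22)
F = (4/9, -46/9)

1. C_x = 8  [DE ∥ CA ∩ EA ∥ DC]
2. C_y = -22  [DE ∥ CA ∩ EA ∥ DC]
   → C = (8, -22)
3. F_x = 4/9  [2·signedArea(FAE) = -260/3 ∩ FE · AC = -244]
4. F_y = -46/9  [2·signedArea(FAE) = -260/3 ∩ FE · AC = -244]
   → F = (4/9, -46/9)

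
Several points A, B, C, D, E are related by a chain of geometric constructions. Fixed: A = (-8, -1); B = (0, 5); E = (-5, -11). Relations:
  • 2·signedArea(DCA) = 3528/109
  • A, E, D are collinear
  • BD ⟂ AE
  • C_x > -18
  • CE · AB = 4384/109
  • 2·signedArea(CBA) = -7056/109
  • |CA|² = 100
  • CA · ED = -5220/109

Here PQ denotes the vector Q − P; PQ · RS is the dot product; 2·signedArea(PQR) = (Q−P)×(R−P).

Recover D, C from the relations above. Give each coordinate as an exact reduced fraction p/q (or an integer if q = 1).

1. D_x = -980/109  [A, E, D are collinear ∩ BD ⟂ AE]
2. D_y = 251/109  [A, E, D are collinear ∩ BD ⟂ AE]
   → D = (-980/109, 251/109)
3. C_x = -1960/109  [CE · AB = 4384/109 ∩ CA · ED = -5220/109]
4. C_y = -43/109  [CE · AB = 4384/109 ∩ CA · ED = -5220/109]
   → C = (-1960/109, -43/109)

C = (-1960/109, -43/109)
D = (-980/109, 251/109)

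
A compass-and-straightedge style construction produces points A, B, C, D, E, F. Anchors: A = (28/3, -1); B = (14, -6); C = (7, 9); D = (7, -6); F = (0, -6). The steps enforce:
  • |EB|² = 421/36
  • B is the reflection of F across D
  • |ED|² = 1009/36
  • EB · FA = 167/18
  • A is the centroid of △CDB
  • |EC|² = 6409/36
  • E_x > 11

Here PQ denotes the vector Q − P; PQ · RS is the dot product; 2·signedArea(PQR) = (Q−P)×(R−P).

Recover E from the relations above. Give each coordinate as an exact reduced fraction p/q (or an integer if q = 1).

E = (35/3, -7/2)

1. E_x = 35/3  [line -28/3·x + -5·y + 1645/18 = 0 ∩ |ED|² = 1009/36]
2. E_y = -7/2  [line -28/3·x + -5·y + 1645/18 = 0 ∩ |ED|² = 1009/36]
   → E = (35/3, -7/2)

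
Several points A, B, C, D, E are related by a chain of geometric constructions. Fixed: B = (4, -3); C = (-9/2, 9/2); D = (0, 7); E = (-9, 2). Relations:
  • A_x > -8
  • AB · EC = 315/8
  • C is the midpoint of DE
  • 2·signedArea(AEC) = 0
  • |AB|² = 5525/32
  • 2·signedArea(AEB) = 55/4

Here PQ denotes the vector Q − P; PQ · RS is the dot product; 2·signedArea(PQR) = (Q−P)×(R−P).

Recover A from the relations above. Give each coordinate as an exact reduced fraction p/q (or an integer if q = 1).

A = (-63/8, 21/8)

1. A_x = -63/8  [2·signedArea(AEC) = 0 ∩ AB · EC = 315/8]
2. A_y = 21/8  [2·signedArea(AEC) = 0 ∩ AB · EC = 315/8]
   → A = (-63/8, 21/8)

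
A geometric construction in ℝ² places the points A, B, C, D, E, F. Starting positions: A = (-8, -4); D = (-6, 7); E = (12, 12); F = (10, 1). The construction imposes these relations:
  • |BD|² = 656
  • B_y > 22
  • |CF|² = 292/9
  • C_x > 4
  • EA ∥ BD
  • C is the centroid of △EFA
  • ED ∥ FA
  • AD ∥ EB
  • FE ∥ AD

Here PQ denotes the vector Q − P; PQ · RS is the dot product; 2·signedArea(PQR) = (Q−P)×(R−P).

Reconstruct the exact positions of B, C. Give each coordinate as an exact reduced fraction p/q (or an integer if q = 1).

1. B_x = 14  [EA ∥ BD ∩ AD ∥ EB]
2. B_y = 23  [EA ∥ BD ∩ AD ∥ EB]
   → B = (14, 23)
3. C_x = 14/3  [C is the centroid of △EFA]
4. C_y = 3  [C is the centroid of △EFA]
   → C = (14/3, 3)

B = (14, 23)
C = (14/3, 3)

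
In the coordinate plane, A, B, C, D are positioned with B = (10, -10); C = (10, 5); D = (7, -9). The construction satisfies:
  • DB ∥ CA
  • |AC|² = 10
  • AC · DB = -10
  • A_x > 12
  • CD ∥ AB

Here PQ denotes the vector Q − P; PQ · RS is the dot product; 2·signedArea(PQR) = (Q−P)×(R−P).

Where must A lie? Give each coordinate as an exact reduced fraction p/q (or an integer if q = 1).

A = (13, 4)

1. A_x = 13  [CD ∥ AB ∩ DB ∥ CA]
2. A_y = 4  [CD ∥ AB ∩ DB ∥ CA]
   → A = (13, 4)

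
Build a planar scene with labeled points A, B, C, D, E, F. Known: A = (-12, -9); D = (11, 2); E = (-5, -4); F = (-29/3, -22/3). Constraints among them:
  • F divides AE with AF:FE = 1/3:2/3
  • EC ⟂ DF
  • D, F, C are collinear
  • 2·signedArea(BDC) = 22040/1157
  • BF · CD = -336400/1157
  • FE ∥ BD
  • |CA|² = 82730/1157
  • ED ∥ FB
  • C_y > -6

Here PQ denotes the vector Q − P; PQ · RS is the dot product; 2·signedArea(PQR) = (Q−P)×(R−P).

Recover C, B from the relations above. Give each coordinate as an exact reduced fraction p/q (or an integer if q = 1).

1. C_x = -5253/1157  [D, F, C are collinear ∩ EC ⟂ DF]
2. C_y = -5806/1157  [D, F, C are collinear ∩ EC ⟂ DF]
   → C = (-5253/1157, -5806/1157)
3. B_x = 19/3  [FE ∥ BD ∩ ED ∥ FB]
4. B_y = -4/3  [FE ∥ BD ∩ ED ∥ FB]
   → B = (19/3, -4/3)

B = (19/3, -4/3)
C = (-5253/1157, -5806/1157)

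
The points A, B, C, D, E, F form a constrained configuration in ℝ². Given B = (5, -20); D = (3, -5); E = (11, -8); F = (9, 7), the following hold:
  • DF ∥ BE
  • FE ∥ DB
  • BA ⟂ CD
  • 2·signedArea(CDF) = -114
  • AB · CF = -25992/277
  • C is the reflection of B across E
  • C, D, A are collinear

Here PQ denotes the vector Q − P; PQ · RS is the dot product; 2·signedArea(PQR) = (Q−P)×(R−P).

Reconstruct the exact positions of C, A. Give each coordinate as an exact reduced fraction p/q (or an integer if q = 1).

1. C_x = 17  [C is the reflection of B across E]
2. C_y = 4  [C is the reflection of B across E]
   → C = (17, 4)
3. A_x = -667/277  [C, D, A are collinear ∩ BA ⟂ CD]
4. A_y = -2348/277  [C, D, A are collinear ∩ BA ⟂ CD]
   → A = (-667/277, -2348/277)

A = (-667/277, -2348/277)
C = (17, 4)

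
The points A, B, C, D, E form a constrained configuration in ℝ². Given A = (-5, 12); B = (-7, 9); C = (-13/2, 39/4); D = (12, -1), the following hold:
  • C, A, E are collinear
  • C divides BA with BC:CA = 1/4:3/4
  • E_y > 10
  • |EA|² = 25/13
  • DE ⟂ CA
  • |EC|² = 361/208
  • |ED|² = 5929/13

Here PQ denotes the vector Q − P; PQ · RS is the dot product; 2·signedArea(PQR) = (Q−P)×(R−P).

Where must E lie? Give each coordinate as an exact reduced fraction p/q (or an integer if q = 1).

1. E_x = -75/13  [C, A, E are collinear ∩ DE ⟂ CA]
2. E_y = 141/13  [C, A, E are collinear ∩ DE ⟂ CA]
   → E = (-75/13, 141/13)

E = (-75/13, 141/13)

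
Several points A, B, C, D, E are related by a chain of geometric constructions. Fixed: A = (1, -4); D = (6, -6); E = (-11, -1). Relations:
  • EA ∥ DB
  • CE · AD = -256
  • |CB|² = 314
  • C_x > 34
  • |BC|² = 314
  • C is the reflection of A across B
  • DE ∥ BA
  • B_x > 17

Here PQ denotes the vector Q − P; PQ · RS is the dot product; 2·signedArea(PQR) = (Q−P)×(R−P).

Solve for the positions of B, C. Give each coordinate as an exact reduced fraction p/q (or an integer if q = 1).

B = (18, -9)
C = (35, -14)

1. B_x = 18  [DE ∥ BA ∩ EA ∥ DB]
2. B_y = -9  [DE ∥ BA ∩ EA ∥ DB]
   → B = (18, -9)
3. C_x = 35  [C is the reflection of A across B]
4. C_y = -14  [C is the reflection of A across B]
   → C = (35, -14)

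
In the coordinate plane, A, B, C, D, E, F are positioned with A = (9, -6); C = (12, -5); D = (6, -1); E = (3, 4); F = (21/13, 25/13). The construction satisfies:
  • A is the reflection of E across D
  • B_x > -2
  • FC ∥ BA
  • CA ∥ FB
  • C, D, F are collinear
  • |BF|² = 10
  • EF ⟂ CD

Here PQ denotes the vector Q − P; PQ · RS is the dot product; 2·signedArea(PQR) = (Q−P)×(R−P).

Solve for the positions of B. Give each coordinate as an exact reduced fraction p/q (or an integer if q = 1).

1. B_x = -18/13  [FC ∥ BA ∩ CA ∥ FB]
2. B_y = 12/13  [FC ∥ BA ∩ CA ∥ FB]
   → B = (-18/13, 12/13)

B = (-18/13, 12/13)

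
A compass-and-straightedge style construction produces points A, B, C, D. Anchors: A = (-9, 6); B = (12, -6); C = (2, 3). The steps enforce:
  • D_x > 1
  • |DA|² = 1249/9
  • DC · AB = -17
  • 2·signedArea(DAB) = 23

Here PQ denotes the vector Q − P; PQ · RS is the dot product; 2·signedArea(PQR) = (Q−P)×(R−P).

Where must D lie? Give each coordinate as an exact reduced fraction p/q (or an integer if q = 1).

D = (5/3, 1)

1. D_x = 5/3  [2·signedArea(DAB) = 23 ∩ DC · AB = -17]
2. D_y = 1  [2·signedArea(DAB) = 23 ∩ DC · AB = -17]
   → D = (5/3, 1)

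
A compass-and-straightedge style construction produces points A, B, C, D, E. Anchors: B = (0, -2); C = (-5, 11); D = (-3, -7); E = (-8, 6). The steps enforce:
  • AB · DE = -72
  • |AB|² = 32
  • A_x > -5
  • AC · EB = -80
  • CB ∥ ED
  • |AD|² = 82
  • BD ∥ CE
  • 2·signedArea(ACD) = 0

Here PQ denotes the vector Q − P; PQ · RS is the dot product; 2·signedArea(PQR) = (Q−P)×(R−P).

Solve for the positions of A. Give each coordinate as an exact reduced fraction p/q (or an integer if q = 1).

1. A_x = -4  [2·signedArea(ACD) = 0 ∩ AB · DE = -72]
2. A_y = 2  [2·signedArea(ACD) = 0 ∩ AB · DE = -72]
   → A = (-4, 2)

A = (-4, 2)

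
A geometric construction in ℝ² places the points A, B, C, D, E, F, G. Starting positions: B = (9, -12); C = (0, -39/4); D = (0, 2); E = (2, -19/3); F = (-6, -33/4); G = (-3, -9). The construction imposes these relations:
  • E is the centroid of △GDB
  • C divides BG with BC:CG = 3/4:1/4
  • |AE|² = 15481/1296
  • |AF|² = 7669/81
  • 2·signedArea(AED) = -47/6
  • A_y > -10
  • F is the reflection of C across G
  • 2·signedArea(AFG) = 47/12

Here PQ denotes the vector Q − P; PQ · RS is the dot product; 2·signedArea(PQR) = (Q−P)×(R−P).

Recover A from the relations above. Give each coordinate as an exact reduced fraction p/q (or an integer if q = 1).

A = (11/3, -337/36)

1. A_x = 11/3  [2·signedArea(AFG) = 47/12 ∩ 2·signedArea(AED) = -47/6]
2. A_y = -337/36  [2·signedArea(AFG) = 47/12 ∩ 2·signedArea(AED) = -47/6]
   → A = (11/3, -337/36)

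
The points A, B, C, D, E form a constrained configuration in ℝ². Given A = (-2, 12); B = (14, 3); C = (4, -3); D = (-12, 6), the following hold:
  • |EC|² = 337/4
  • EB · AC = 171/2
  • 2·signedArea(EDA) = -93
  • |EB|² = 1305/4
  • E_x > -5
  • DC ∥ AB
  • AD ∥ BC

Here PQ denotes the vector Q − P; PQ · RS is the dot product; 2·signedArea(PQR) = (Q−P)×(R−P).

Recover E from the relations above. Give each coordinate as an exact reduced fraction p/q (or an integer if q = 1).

1. E_x = -4  [EB · AC = 171/2 ∩ 2·signedArea(EDA) = -93]
2. E_y = 3/2  [EB · AC = 171/2 ∩ 2·signedArea(EDA) = -93]
   → E = (-4, 3/2)

E = (-4, 3/2)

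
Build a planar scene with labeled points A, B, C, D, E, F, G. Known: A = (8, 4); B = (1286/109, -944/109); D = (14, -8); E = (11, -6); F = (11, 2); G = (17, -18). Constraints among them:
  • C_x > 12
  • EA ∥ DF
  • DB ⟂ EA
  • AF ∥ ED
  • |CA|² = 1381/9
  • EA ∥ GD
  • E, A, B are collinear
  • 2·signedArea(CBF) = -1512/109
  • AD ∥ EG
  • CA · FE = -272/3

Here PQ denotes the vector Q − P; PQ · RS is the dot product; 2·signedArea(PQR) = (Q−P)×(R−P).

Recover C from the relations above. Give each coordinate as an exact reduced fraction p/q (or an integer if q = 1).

1. C_x = 13  [2·signedArea(CBF) = -1512/109 ∩ CA · FE = -272/3]
2. C_y = -22/3  [2·signedArea(CBF) = -1512/109 ∩ CA · FE = -272/3]
   → C = (13, -22/3)

C = (13, -22/3)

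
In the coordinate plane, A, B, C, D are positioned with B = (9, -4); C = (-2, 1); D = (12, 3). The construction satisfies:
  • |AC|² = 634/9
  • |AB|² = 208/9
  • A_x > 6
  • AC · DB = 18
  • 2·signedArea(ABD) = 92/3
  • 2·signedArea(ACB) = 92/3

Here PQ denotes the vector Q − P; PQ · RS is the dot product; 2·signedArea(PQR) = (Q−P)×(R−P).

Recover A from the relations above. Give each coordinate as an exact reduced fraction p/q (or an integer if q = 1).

A = (19/3, 0)

1. A_x = 19/3  [2·signedArea(ACB) = 92/3 ∩ AC · DB = 18]
2. A_y = 0  [2·signedArea(ACB) = 92/3 ∩ AC · DB = 18]
   → A = (19/3, 0)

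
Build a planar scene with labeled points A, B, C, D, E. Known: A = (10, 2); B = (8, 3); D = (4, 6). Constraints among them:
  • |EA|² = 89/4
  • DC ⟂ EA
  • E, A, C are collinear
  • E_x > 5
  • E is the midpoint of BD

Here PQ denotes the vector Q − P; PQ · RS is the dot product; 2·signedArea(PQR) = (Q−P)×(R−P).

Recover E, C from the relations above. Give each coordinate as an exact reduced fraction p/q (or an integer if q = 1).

C = (346/89, 518/89)
E = (6, 9/2)

1. E_x = 6  [E is the midpoint of BD]
2. E_y = 9/2  [E is the midpoint of BD]
   → E = (6, 9/2)
3. C_x = 346/89  [E, A, C are collinear ∩ DC ⟂ EA]
4. C_y = 518/89  [E, A, C are collinear ∩ DC ⟂ EA]
   → C = (346/89, 518/89)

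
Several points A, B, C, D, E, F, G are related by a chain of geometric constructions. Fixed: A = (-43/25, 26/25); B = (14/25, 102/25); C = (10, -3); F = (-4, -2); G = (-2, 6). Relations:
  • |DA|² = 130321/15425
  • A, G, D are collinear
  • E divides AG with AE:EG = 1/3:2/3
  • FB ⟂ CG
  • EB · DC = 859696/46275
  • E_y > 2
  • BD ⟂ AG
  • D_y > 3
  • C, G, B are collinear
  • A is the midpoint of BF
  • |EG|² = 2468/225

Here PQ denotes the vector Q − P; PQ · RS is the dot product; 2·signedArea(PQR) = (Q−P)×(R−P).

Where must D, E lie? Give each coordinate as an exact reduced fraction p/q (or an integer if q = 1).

D = (-29058/15425, 60806/15425)
E = (-136/75, 202/75)

1. D_x = -29058/15425  [A, G, D are collinear ∩ BD ⟂ AG]
2. D_y = 60806/15425  [A, G, D are collinear ∩ BD ⟂ AG]
   → D = (-29058/15425, 60806/15425)
3. E_x = -136/75  [E divides AG with AE:EG = 1/3:2/3]
4. E_y = 202/75  [E divides AG with AE:EG = 1/3:2/3]
   → E = (-136/75, 202/75)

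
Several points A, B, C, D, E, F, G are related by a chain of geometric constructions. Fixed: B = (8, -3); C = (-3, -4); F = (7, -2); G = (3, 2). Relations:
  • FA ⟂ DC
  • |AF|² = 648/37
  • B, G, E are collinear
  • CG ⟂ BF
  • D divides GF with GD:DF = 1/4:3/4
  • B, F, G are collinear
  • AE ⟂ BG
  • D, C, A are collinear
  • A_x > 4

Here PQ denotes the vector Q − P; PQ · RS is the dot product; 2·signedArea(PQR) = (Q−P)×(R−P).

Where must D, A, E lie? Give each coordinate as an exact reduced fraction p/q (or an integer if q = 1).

1. D_x = 4  [D divides GF with GD:DF = 1/4:3/4]
2. D_y = 1  [D divides GF with GD:DF = 1/4:3/4]
   → D = (4, 1)
3. A_x = 169/37  [D, C, A are collinear ∩ FA ⟂ DC]
4. A_y = 52/37  [D, C, A are collinear ∩ FA ⟂ DC]
   → A = (169/37, 52/37)
5. E_x = 151/37  [B, G, E are collinear ∩ AE ⟂ BG]
6. E_y = 34/37  [B, G, E are collinear ∩ AE ⟂ BG]
   → E = (151/37, 34/37)

A = (169/37, 52/37)
D = (4, 1)
E = (151/37, 34/37)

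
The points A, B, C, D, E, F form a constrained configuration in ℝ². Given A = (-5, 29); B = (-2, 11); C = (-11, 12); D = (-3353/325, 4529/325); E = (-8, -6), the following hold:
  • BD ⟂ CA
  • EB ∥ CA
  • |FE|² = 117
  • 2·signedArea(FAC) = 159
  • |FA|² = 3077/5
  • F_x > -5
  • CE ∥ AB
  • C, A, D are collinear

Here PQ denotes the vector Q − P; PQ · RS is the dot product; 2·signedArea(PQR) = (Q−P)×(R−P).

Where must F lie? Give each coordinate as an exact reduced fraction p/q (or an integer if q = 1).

1. F_x = -22/5  [line 17·x + -6·y + 100 = 0 ∩ |FE|² = 117]
2. F_y = 21/5  [line 17·x + -6·y + 100 = 0 ∩ |FE|² = 117]
   → F = (-22/5, 21/5)

F = (-22/5, 21/5)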